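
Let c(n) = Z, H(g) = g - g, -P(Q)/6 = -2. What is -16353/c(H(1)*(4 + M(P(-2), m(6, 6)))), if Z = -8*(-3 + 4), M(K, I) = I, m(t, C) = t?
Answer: 16353/8 ≈ 2044.1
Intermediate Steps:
P(Q) = 12 (P(Q) = -6*(-2) = 12)
H(g) = 0
Z = -8 (Z = -8*1 = -8)
c(n) = -8
-16353/c(H(1)*(4 + M(P(-2), m(6, 6)))) = -16353/(-8) = -16353*(-⅛) = 16353/8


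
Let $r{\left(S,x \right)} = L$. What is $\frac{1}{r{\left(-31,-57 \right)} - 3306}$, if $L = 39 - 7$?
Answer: $- \frac{1}{3274} \approx -0.00030544$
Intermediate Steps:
$L = 32$
$r{\left(S,x \right)} = 32$
$\frac{1}{r{\left(-31,-57 \right)} - 3306} = \frac{1}{32 - 3306} = \frac{1}{-3274} = - \frac{1}{3274}$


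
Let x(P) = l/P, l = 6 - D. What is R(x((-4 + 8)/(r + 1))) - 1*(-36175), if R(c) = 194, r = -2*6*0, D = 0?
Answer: 36369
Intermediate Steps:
r = 0 (r = -12*0 = 0)
l = 6 (l = 6 - 1*0 = 6 + 0 = 6)
x(P) = 6/P
R(x((-4 + 8)/(r + 1))) - 1*(-36175) = 194 - 1*(-36175) = 194 + 36175 = 36369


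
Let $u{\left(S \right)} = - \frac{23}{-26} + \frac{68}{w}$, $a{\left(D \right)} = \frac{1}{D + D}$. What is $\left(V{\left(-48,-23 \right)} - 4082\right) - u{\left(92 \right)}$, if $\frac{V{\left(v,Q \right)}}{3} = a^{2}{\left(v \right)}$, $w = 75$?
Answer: $- \frac{4077256891}{998400} \approx -4083.8$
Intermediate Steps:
$a{\left(D \right)} = \frac{1}{2 D}$
$u{\left(S \right)} = \frac{3493}{1950}$ ($u{\left(S \right)} = - \frac{23}{-26} + \frac{68}{75} = \left(-23\right) \left(- \frac{1}{26}\right) + 68 \cdot \frac{1}{75} = \frac{23}{26} + \frac{68}{75} = \frac{3493}{1950}$)
$V{\left(v,Q \right)} = \frac{3}{4 v^{2}}$ ($V{\left(v,Q \right)} = 3 \left(\frac{1}{2 v}\right)^{2} = 3 \frac{1}{4 v^{2}} = \frac{3}{4 v^{2}}$)
$\left(V{\left(-48,-23 \right)} - 4082\right) - u{\left(92 \right)} = \left(\frac{3}{4 \cdot 2304} - 4082\right) - \frac{3493}{1950} = \left(\frac{3}{4} \cdot \frac{1}{2304} - 4082\right) - \frac{3493}{1950} = \left(\frac{1}{3072} - 4082\right) - \frac{3493}{1950} = - \frac{12539903}{3072} - \frac{3493}{1950} = - \frac{4077256891}{998400}$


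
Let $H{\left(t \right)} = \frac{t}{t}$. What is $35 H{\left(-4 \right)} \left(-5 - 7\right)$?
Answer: $-420$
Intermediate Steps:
$H{\left(t \right)} = 1$
$35 H{\left(-4 \right)} \left(-5 - 7\right) = 35 \cdot 1 \left(-5 - 7\right) = 35 \left(-5 - 7\right) = 35 \left(-12\right) = -420$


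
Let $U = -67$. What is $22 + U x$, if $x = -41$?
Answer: $2769$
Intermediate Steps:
$22 + U x = 22 - -2747 = 22 + 2747 = 2769$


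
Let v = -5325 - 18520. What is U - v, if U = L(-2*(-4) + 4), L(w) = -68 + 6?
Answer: 23783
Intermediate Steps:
v = -23845
L(w) = -62
U = -62
U - v = -62 - 1*(-23845) = -62 + 23845 = 23783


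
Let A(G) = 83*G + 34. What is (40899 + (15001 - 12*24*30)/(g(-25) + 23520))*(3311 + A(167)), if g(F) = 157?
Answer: 16661808356704/23677 ≈ 7.0371e+8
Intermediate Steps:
A(G) = 34 + 83*G
(40899 + (15001 - 12*24*30)/(g(-25) + 23520))*(3311 + A(167)) = (40899 + (15001 - 12*24*30)/(157 + 23520))*(3311 + (34 + 83*167)) = (40899 + (15001 - 288*30)/23677)*(3311 + (34 + 13861)) = (40899 + (15001 - 8640)*(1/23677))*(3311 + 13895) = (40899 + 6361*(1/23677))*17206 = (40899 + 6361/23677)*17206 = (968371984/23677)*17206 = 16661808356704/23677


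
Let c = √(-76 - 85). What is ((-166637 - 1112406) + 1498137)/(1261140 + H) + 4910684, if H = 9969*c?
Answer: 2629629525779130908/535491478107 - 728049362*I*√161/535491478107 ≈ 4.9107e+6 - 0.017251*I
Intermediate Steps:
c = I*√161 (c = √(-161) = I*√161 ≈ 12.689*I)
H = 9969*I*√161 (H = 9969*(I*√161) = 9969*I*√161 ≈ 1.2649e+5*I)
((-166637 - 1112406) + 1498137)/(1261140 + H) + 4910684 = ((-166637 - 1112406) + 1498137)/(1261140 + 9969*I*√161) + 4910684 = (-1279043 + 1498137)/(1261140 + 9969*I*√161) + 4910684 = 219094/(1261140 + 9969*I*√161) + 4910684 = 4910684 + 219094/(1261140 + 9969*I*√161)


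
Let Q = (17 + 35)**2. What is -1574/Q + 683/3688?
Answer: -61845/155818 ≈ -0.39691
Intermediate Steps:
Q = 2704 (Q = 52**2 = 2704)
-1574/Q + 683/3688 = -1574/2704 + 683/3688 = -1574*1/2704 + 683*(1/3688) = -787/1352 + 683/3688 = -61845/155818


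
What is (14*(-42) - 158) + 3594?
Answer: 2848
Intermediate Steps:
(14*(-42) - 158) + 3594 = (-588 - 158) + 3594 = -746 + 3594 = 2848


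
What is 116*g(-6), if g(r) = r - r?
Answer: 0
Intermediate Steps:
g(r) = 0
116*g(-6) = 116*0 = 0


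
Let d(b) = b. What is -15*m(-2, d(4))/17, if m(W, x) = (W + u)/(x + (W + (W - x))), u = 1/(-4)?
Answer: -135/272 ≈ -0.49632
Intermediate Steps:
u = -¼ (u = 1*(-¼) = -¼ ≈ -0.25000)
m(W, x) = (-¼ + W)/(2*W) (m(W, x) = (W - ¼)/(x + (W + (W - x))) = (-¼ + W)/(x + (-x + 2*W)) = (-¼ + W)/((2*W)) = (-¼ + W)*(1/(2*W)) = (-¼ + W)/(2*W))
-15*m(-2, d(4))/17 = -15*(-1 + 4*(-2))/(8*(-2))/17 = -15*(-1)*(-1 - 8)/(8*2)*(1/17) = -15*(-1)*(-9)/(8*2)*(1/17) = -15*9/16*(1/17) = -135/16*1/17 = -135/272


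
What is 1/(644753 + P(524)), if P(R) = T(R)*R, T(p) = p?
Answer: 1/919329 ≈ 1.0878e-6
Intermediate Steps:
P(R) = R² (P(R) = R*R = R²)
1/(644753 + P(524)) = 1/(644753 + 524²) = 1/(644753 + 274576) = 1/919329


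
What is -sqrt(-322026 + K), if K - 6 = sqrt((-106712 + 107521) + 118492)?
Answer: -I*sqrt(322020 - sqrt(119301)) ≈ -567.16*I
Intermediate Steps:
K = 6 + sqrt(119301) (K = 6 + sqrt((-106712 + 107521) + 118492) = 6 + sqrt(809 + 118492) = 6 + sqrt(119301) ≈ 351.40)
-sqrt(-322026 + K) = -sqrt(-322026 + (6 + sqrt(119301))) = -sqrt(-322020 + sqrt(119301))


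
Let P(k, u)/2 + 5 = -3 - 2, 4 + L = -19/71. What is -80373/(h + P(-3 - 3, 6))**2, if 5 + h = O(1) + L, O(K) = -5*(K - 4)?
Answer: -405160293/1026169 ≈ -394.83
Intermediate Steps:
O(K) = 20 - 5*K (O(K) = -5*(-4 + K) = 20 - 5*K)
L = -303/71 (L = -4 - 19/71 = -303/71 ≈ -4.2676)
P(k, u) = -20 (P(k, u) = -10 + 2*(-3 - 2) = -10 + 2*(-5) = -10 - 10 = -20)
h = 407/71 (h = -5 + ((20 - 5*1) - 303/71) = -5 + ((20 - 5) - 303/71) = -5 + (15 - 303/71) = -5 + 762/71 = 407/71 ≈ 5.7324)
-80373/(h + P(-3 - 3, 6))**2 = -80373/(407/71 - 20)**2 = -80373/((-1013/71)**2) = -80373/1026169/5041 = -80373*5041/1026169 = -405160293/1026169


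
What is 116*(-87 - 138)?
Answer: -26100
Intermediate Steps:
116*(-87 - 138) = 116*(-225) = -26100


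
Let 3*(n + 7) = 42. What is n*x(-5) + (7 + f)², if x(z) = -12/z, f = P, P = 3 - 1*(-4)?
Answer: 1064/5 ≈ 212.80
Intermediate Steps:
P = 7 (P = 3 + 4 = 7)
n = 7 (n = -7 + (⅓)*42 = -7 + 14 = 7)
f = 7
n*x(-5) + (7 + f)² = 7*(-12/(-5)) + (7 + 7)² = 7*(-12*(-⅕)) + 14² = 7*(12/5) + 196 = 84/5 + 196 = 1064/5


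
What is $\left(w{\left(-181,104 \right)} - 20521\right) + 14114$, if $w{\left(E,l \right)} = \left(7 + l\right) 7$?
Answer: $-5630$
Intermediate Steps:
$w{\left(E,l \right)} = 49 + 7 l$
$\left(w{\left(-181,104 \right)} - 20521\right) + 14114 = \left(\left(49 + 7 \cdot 104\right) - 20521\right) + 14114 = \left(\left(49 + 728\right) - 20521\right) + 14114 = \left(777 - 20521\right) + 14114 = -19744 + 14114 = -5630$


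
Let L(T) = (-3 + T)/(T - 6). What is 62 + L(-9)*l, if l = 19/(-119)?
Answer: 36814/595 ≈ 61.872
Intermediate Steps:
l = -19/119 (l = 19*(-1/119) = -19/119 ≈ -0.15966)
L(T) = (-3 + T)/(-6 + T)
62 + L(-9)*l = 62 + ((-3 - 9)/(-6 - 9))*(-19/119) = 62 + (-12/(-15))*(-19/119) = 62 - 1/15*(-12)*(-19/119) = 62 + (⅘)*(-19/119) = 62 - 76/595 = 36814/595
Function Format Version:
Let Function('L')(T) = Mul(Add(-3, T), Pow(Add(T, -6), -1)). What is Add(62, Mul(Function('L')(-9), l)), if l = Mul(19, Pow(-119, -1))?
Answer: Rational(36814, 595) ≈ 61.872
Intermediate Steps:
l = Rational(-19, 119) (l = Mul(19, Rational(-1, 119)) = Rational(-19, 119) ≈ -0.15966)
Function('L')(T) = Mul(Pow(Add(-6, T), -1), Add(-3, T)) (Function('L')(T) = Mul(Add(-3, T), Pow(Add(-6, T), -1)) = Mul(Pow(Add(-6, T), -1), Add(-3, T)))
Add(62, Mul(Function('L')(-9), l)) = Add(62, Mul(Mul(Pow(Add(-6, -9), -1), Add(-3, -9)), Rational(-19, 119))) = Add(62, Mul(Mul(Pow(-15, -1), -12), Rational(-19, 119))) = Add(62, Mul(Mul(Rational(-1, 15), -12), Rational(-19, 119))) = Add(62, Mul(Rational(4, 5), Rational(-19, 119))) = Add(62, Rational(-76, 595)) = Rational(36814, 595)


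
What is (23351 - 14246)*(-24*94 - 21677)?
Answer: -217909965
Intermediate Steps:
(23351 - 14246)*(-24*94 - 21677) = 9105*(-2256 - 21677) = 9105*(-23933) = -217909965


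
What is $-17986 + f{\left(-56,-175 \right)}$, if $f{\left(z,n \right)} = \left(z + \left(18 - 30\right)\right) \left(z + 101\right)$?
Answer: $-21046$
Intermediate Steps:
$f{\left(z,n \right)} = \left(-12 + z\right) \left(101 + z\right)$ ($f{\left(z,n \right)} = \left(z + \left(18 - 30\right)\right) \left(101 + z\right) = \left(z - 12\right) \left(101 + z\right) = \left(-12 + z\right) \left(101 + z\right)$)
$-17986 + f{\left(-56,-175 \right)} = -17986 + \left(-1212 + \left(-56\right)^{2} + 89 \left(-56\right)\right) = -17986 - 3060 = -21046$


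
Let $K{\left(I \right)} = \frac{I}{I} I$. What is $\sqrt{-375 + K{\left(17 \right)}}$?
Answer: $i \sqrt{358} \approx 18.921 i$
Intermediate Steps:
$K{\left(I \right)} = I$ ($K{\left(I \right)} = 1 I = I$)
$\sqrt{-375 + K{\left(17 \right)}} = \sqrt{-375 + 17} = \sqrt{-358} = i \sqrt{358}$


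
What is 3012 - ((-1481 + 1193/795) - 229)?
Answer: 3752797/795 ≈ 4720.5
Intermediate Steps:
3012 - ((-1481 + 1193/795) - 229) = 3012 - (-1176202/795 - 229) = 3012 - 1*(-1358257/795) = 3012 + 1358257/795 = 3752797/795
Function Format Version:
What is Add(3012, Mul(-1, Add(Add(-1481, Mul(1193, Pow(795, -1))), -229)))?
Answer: Rational(3752797, 795) ≈ 4720.5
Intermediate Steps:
Add(3012, Mul(-1, Add(Add(-1481, Mul(1193, Pow(795, -1))), -229))) = Add(3012, Mul(-1, Add(Add(-1481, Mul(1193, Rational(1, 795))), -229))) = Add(3012, Mul(-1, Add(Add(-1481, Rational(1193, 795)), -229))) = Add(3012, Mul(-1, Add(Rational(-1176202, 795), -229))) = Add(3012, Mul(-1, Rational(-1358257, 795))) = Add(3012, Rational(1358257, 795)) = Rational(3752797, 795)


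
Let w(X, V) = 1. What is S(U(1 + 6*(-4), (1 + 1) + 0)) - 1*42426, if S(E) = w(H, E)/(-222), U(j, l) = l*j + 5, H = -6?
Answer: -9418573/222 ≈ -42426.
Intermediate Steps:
U(j, l) = 5 + j*l (U(j, l) = j*l + 5 = 5 + j*l)
S(E) = -1/222 (S(E) = 1/(-222) = 1*(-1/222) = -1/222)
S(U(1 + 6*(-4), (1 + 1) + 0)) - 1*42426 = -1/222 - 1*42426 = -1/222 - 42426 = -9418573/222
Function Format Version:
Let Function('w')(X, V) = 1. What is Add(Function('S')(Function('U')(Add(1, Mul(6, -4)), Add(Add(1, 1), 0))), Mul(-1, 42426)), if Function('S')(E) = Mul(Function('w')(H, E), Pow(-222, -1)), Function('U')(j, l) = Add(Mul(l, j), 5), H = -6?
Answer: Rational(-9418573, 222) ≈ -42426.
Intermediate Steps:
Function('U')(j, l) = Add(5, Mul(j, l)) (Function('U')(j, l) = Add(Mul(j, l), 5) = Add(5, Mul(j, l)))
Function('S')(E) = Rational(-1, 222) (Function('S')(E) = Mul(1, Pow(-222, -1)) = Mul(1, Rational(-1, 222)) = Rational(-1, 222))
Add(Function('S')(Function('U')(Add(1, Mul(6, -4)), Add(Add(1, 1), 0))), Mul(-1, 42426)) = Add(Rational(-1, 222), Mul(-1, 42426)) = Add(Rational(-1, 222), -42426) = Rational(-9418573, 222)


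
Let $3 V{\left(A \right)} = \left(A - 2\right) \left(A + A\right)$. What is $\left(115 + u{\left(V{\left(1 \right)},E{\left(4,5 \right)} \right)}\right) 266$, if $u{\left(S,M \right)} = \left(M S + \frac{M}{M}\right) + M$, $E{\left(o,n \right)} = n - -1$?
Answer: $31388$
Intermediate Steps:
$V{\left(A \right)} = \frac{2 A \left(-2 + A\right)}{3}$ ($V{\left(A \right)} = \frac{\left(A - 2\right) \left(A + A\right)}{3} = \frac{\left(-2 + A\right) 2 A}{3} = \frac{2 A \left(-2 + A\right)}{3}$)
$E{\left(o,n \right)} = 1 + n$ ($E{\left(o,n \right)} = n + 1 = 1 + n$)
$u{\left(S,M \right)} = 1 + M + M S$ ($u{\left(S,M \right)} = \left(M S + 1\right) + M = \left(1 + M S\right) + M = 1 + M + M S$)
$\left(115 + u{\left(V{\left(1 \right)},E{\left(4,5 \right)} \right)}\right) 266 = \left(115 + \left(1 + \left(1 + 5\right) + \left(1 + 5\right) \frac{2}{3} \cdot 1 \left(-2 + 1\right)\right)\right) 266 = \left(115 + \left(1 + 6 + 6 \cdot \frac{2}{3} \cdot 1 \left(-1\right)\right)\right) 266 = \left(115 + \left(1 + 6 + 6 \left(- \frac{2}{3}\right)\right)\right) 266 = \left(115 + \left(1 + 6 - 4\right)\right) 266 = \left(115 + 3\right) 266 = 118 \cdot 266 = 31388$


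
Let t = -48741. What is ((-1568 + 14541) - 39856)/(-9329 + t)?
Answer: 26883/58070 ≈ 0.46294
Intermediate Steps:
((-1568 + 14541) - 39856)/(-9329 + t) = ((-1568 + 14541) - 39856)/(-9329 - 48741) = (12973 - 39856)/(-58070) = -26883*(-1/58070) = 26883/58070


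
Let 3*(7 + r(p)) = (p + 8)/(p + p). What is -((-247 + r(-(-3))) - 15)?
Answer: 4831/18 ≈ 268.39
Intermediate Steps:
r(p) = -7 + (8 + p)/(6*p) (r(p) = -7 + ((p + 8)/(p + p))/3 = -7 + ((8 + p)/((2*p)))/3 = -7 + ((8 + p)*(1/(2*p)))/3 = -7 + ((8 + p)/(2*p))/3 = -7 + (8 + p)/(6*p))
-((-247 + r(-(-3))) - 15) = -((-247 + (8 - (-41)*1*(-3))/(6*((-(-3))))) - 15) = -((-247 + (8 - (-41)*(-3))/(6*((-1*(-3))))) - 15) = -((-247 + (⅙)*(8 - 41*3)/3) - 15) = -((-247 + (⅙)*(⅓)*(8 - 123)) - 15) = -((-247 + (⅙)*(⅓)*(-115)) - 15) = -((-247 - 115/18) - 15) = -(-4561/18 - 15) = -1*(-4831/18) = 4831/18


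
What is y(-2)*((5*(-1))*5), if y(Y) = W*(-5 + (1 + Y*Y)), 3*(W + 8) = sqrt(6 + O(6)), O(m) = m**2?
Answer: 0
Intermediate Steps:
W = -8 + sqrt(42)/3 (W = -8 + sqrt(6 + 6**2)/3 = -8 + sqrt(6 + 36)/3 = -8 + sqrt(42)/3 ≈ -5.8398)
y(Y) = (-8 + sqrt(42)/3)*(-4 + Y**2) (y(Y) = (-8 + sqrt(42)/3)*(-5 + (1 + Y*Y)) = (-8 + sqrt(42)/3)*(-5 + (1 + Y**2)) = (-8 + sqrt(42)/3)*(-4 + Y**2))
y(-2)*((5*(-1))*5) = (-(-4 + (-2)**2)*(24 - sqrt(42))/3)*((5*(-1))*5) = (-(-4 + 4)*(24 - sqrt(42))/3)*(-5*5) = -1/3*0*(24 - sqrt(42))*(-25) = 0*(-25) = 0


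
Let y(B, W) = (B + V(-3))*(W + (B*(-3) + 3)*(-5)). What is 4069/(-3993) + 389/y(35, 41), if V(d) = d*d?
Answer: -8826869/8800572 ≈ -1.0030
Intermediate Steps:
V(d) = d²
y(B, W) = (9 + B)*(-15 + W + 15*B) (y(B, W) = (B + (-3)²)*(W + (B*(-3) + 3)*(-5)) = (B + 9)*(W + (-3*B + 3)*(-5)) = (9 + B)*(W + (3 - 3*B)*(-5)) = (9 + B)*(W + (-15 + 15*B)) = (9 + B)*(-15 + W + 15*B))
4069/(-3993) + 389/y(35, 41) = 4069/(-3993) + 389/(-135 + 9*41 + 15*35² + 120*35 + 35*41) = 4069*(-1/3993) + 389/(-135 + 369 + 15*1225 + 4200 + 1435) = -4069/3993 + 389/(-135 + 369 + 18375 + 4200 + 1435) = -4069/3993 + 389/24244 = -8826869/8800572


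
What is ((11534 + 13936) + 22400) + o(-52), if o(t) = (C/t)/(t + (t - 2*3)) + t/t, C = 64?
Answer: 34227773/715 ≈ 47871.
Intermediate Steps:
o(t) = 1 + 64/(t*(-6 + 2*t)) (o(t) = (64/t)/(t + (t - 2*3)) + t/t = (64/t)/(t + (t - 6)) + 1 = (64/t)/(t + (-6 + t)) + 1 = (64/t)/(-6 + 2*t) + 1 = 64/(t*(-6 + 2*t)) + 1 = 1 + 64/(t*(-6 + 2*t)))
((11534 + 13936) + 22400) + o(-52) = ((11534 + 13936) + 22400) + (32 + (-52)² - 3*(-52))/((-52)*(-3 - 52)) = (25470 + 22400) - 1/52*(32 + 2704 + 156)/(-55) = 47870 - 1/52*(-1/55)*2892 = 47870 + 723/715 = 34227773/715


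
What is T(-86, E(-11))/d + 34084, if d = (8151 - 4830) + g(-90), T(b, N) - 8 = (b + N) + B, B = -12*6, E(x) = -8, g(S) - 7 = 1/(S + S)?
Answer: 20417616836/599039 ≈ 34084.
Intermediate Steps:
g(S) = 7 + 1/(2*S) (g(S) = 7 + 1/(S + S) = 7 + 1/(2*S))
B = -72
T(b, N) = -64 + N + b (T(b, N) = 8 + ((b + N) - 72) = 8 + ((N + b) - 72) = 8 + (-72 + N + b) = -64 + N + b)
d = 599039/180 (d = (8151 - 4830) + (7 + (1/2)/(-90)) = 3321 + (7 + (1/2)*(-1/90)) = 3321 + (7 - 1/180) = 3321 + 1259/180 = 599039/180 ≈ 3328.0)
T(-86, E(-11))/d + 34084 = (-64 - 8 - 86)/(599039/180) + 34084 = -158*180/599039 + 34084 = -28440/599039 + 34084 = 20417616836/599039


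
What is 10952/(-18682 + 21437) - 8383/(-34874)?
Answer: 405035213/96077870 ≈ 4.2157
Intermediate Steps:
10952/(-18682 + 21437) - 8383/(-34874) = 10952/2755 - 8383*(-1/34874) = 10952*(1/2755) + 8383/34874 = 10952/2755 + 8383/34874 = 405035213/96077870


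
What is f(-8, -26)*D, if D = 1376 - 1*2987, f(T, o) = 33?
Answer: -53163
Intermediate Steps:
D = -1611 (D = 1376 - 2987 = -1611)
f(-8, -26)*D = 33*(-1611) = -53163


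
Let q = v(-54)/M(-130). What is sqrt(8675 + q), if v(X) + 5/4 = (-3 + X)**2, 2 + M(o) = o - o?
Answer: sqrt(112818)/4 ≈ 83.971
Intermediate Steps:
M(o) = -2 (M(o) = -2 + (o - o) = -2 + 0 = -2)
v(X) = -5/4 + (-3 + X)**2
q = -12991/8 (q = (-5/4 + (-3 - 54)**2)/(-2) = (-5/4 + (-57)**2)*(-1/2) = (-5/4 + 3249)*(-1/2) = (12991/4)*(-1/2) = -12991/8 ≈ -1623.9)
sqrt(8675 + q) = sqrt(8675 - 12991/8) = sqrt(56409/8) = sqrt(112818)/4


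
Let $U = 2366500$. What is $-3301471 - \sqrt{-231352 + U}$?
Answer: $-3301471 - 2 \sqrt{533787} \approx -3.3029 \cdot 10^{6}$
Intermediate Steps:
$-3301471 - \sqrt{-231352 + U} = -3301471 - \sqrt{-231352 + 2366500} = -3301471 - \sqrt{2135148} = -3301471 - 2 \sqrt{533787}$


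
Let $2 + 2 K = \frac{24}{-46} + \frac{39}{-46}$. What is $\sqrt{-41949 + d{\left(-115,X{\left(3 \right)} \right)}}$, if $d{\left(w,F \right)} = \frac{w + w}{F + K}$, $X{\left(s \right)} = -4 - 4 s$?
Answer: $\frac{13 i \sqrt{656863829}}{1627} \approx 204.78 i$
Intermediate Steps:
$K = - \frac{155}{92}$ ($K = -1 + \frac{\frac{24}{-46} + \frac{39}{-46}}{2} = -1 + \frac{24 \left(- \frac{1}{46}\right) + 39 \left(- \frac{1}{46}\right)}{2} = -1 + \frac{- \frac{12}{23} - \frac{39}{46}}{2} = -1 + \frac{1}{2} \left(- \frac{63}{46}\right) = -1 - \frac{63}{92} = - \frac{155}{92} \approx -1.6848$)
$d{\left(w,F \right)} = \frac{2 w}{- \frac{155}{92} + F}$ ($d{\left(w,F \right)} = \frac{w + w}{F - \frac{155}{92}} = \frac{2 w}{- \frac{155}{92} + F}$)
$\sqrt{-41949 + d{\left(-115,X{\left(3 \right)} \right)}} = \sqrt{-41949 + 184 \left(-115\right) \frac{1}{-155 + 92 \left(-4 - 12\right)}} = \sqrt{-41949 + 184 \left(-115\right) \frac{1}{-155 + 92 \left(-16\right)}} = \sqrt{-41949 + 184 \left(-115\right) \frac{1}{-155 - 1472}} = \sqrt{-41949 + 184 \left(-115\right) \frac{1}{-1627}} = \sqrt{-41949 + 184 \left(-115\right) \left(- \frac{1}{1627}\right)} = \sqrt{-41949 + \frac{21160}{1627}} = \sqrt{- \frac{68229863}{1627}} = \frac{13 i \sqrt{656863829}}{1627}$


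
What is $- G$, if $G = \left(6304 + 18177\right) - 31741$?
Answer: $7260$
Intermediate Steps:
$G = -7260$ ($G = 24481 - 31741 = -7260$)
$- G = \left(-1\right) \left(-7260\right) = 7260$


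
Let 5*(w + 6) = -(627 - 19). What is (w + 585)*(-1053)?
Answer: -2408211/5 ≈ -4.8164e+5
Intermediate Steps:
w = -638/5 (w = -6 + (-(627 - 19))/5 = -6 + (-1*608)/5 = -6 + (1/5)*(-608) = -6 - 608/5 = -638/5 ≈ -127.60)
(w + 585)*(-1053) = (-638/5 + 585)*(-1053) = (2287/5)*(-1053) = -2408211/5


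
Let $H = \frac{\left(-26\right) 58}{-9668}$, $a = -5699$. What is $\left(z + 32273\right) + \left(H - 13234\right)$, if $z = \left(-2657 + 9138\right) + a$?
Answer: $\frac{47907734}{2417} \approx 19821.0$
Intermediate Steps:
$H = \frac{377}{2417}$ ($H = \left(-1508\right) \left(- \frac{1}{9668}\right) = \frac{377}{2417} \approx 0.15598$)
$z = 782$ ($z = \left(-2657 + 9138\right) - 5699 = 6481 - 5699 = 782$)
$\left(z + 32273\right) + \left(H - 13234\right) = \left(782 + 32273\right) + \left(\frac{377}{2417} - 13234\right) = 33055 - \frac{31986201}{2417} = \frac{47907734}{2417}$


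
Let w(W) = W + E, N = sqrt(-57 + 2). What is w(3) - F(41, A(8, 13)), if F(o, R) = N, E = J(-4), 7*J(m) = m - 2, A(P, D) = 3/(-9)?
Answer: 15/7 - I*sqrt(55) ≈ 2.1429 - 7.4162*I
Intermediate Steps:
A(P, D) = -1/3 (A(P, D) = 3*(-1/9) = -1/3)
J(m) = -2/7 + m/7 (J(m) = (m - 2)/7 = (-2 + m)/7 = -2/7 + m/7)
E = -6/7 (E = -2/7 + (1/7)*(-4) = -2/7 - 4/7 = -6/7 ≈ -0.85714)
N = I*sqrt(55) (N = sqrt(-55) = I*sqrt(55) ≈ 7.4162*I)
F(o, R) = I*sqrt(55)
w(W) = -6/7 + W (w(W) = W - 6/7 = -6/7 + W)
w(3) - F(41, A(8, 13)) = (-6/7 + 3) - I*sqrt(55) = 15/7 - I*sqrt(55)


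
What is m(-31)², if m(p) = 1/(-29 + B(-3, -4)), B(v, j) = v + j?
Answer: 1/1296 ≈ 0.00077160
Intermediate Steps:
B(v, j) = j + v
m(p) = -1/36 (m(p) = 1/(-29 + (-4 - 3)) = 1/(-29 - 7) = 1/(-36) = -1/36)
m(-31)² = (-1/36)² = 1/1296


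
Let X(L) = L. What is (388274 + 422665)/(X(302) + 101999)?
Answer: 810939/102301 ≈ 7.9270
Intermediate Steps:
(388274 + 422665)/(X(302) + 101999) = (388274 + 422665)/(302 + 101999) = 810939/102301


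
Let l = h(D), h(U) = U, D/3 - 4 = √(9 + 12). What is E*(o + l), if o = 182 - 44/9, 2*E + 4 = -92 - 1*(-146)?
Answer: 42550/9 + 75*√21 ≈ 5071.5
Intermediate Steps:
D = 12 + 3*√21 (D = 12 + 3*√(9 + 12) = 12 + 3*√21 ≈ 25.748)
E = 25 (E = -2 + (-92 - 1*(-146))/2 = -2 + (-92 + 146)/2 = -2 + (½)*54 = -2 + 27 = 25)
l = 12 + 3*√21 ≈ 25.748
o = 1594/9 (o = 182 - 44/9 = 1594/9 ≈ 177.11)
E*(o + l) = 25*(1594/9 + (12 + 3*√21)) = 25*(1702/9 + 3*√21) = 42550/9 + 75*√21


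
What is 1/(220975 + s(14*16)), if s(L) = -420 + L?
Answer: 1/220779 ≈ 4.5294e-6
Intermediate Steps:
1/(220975 + s(14*16)) = 1/(220975 + (-420 + 14*16)) = 1/(220975 + (-420 + 224)) = 1/(220975 - 196) = 1/220779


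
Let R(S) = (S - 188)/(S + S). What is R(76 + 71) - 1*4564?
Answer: -1341857/294 ≈ -4564.1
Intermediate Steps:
R(S) = (-188 + S)/(2*S) (R(S) = (-188 + S)/((2*S)) = (-188 + S)*(1/(2*S)) = (-188 + S)/(2*S))
R(76 + 71) - 1*4564 = (-188 + (76 + 71))/(2*(76 + 71)) - 1*4564 = (½)*(-188 + 147)/147 - 4564 = (½)*(1/147)*(-41) - 4564 = -41/294 - 4564 = -1341857/294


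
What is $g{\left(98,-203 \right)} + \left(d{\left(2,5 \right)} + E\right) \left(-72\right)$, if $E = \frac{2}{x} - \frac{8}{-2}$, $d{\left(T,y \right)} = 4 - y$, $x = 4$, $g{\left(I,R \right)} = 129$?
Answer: $-123$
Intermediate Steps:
$E = \frac{9}{2}$ ($E = \frac{2}{4} - \frac{8}{-2} = 2 \cdot \frac{1}{4} - -4 = \frac{1}{2} + 4 = \frac{9}{2} \approx 4.5$)
$g{\left(98,-203 \right)} + \left(d{\left(2,5 \right)} + E\right) \left(-72\right) = 129 + \left(\left(4 - 5\right) + \frac{9}{2}\right) \left(-72\right) = 129 + \left(-1 + \frac{9}{2}\right) \left(-72\right) = 129 + \frac{7}{2} \left(-72\right) = 129 - 252 = -123$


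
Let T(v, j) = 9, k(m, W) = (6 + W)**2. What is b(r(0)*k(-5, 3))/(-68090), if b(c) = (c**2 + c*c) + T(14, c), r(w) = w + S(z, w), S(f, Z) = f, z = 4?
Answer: -209961/68090 ≈ -3.0836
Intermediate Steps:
r(w) = 4 + w (r(w) = w + 4 = 4 + w)
b(c) = 9 + 2*c**2 (b(c) = (c**2 + c*c) + 9 = (c**2 + c**2) + 9 = 2*c**2 + 9 = 9 + 2*c**2)
b(r(0)*k(-5, 3))/(-68090) = (9 + 2*((4 + 0)*(6 + 3)**2)**2)/(-68090) = (9 + 2*(4*9**2)**2)*(-1/68090) = (9 + 2*(4*81)**2)*(-1/68090) = (9 + 2*324**2)*(-1/68090) = (9 + 2*104976)*(-1/68090) = (9 + 209952)*(-1/68090) = 209961*(-1/68090) = -209961/68090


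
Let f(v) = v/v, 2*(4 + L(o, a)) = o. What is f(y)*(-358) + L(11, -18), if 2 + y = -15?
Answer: -713/2 ≈ -356.50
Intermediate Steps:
y = -17 (y = -2 - 15 = -17)
L(o, a) = -4 + o/2
f(v) = 1
f(y)*(-358) + L(11, -18) = 1*(-358) + (-4 + (½)*11) = -358 + (-4 + 11/2) = -358 + 3/2 = -713/2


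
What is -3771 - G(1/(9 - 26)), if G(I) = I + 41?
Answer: -64803/17 ≈ -3811.9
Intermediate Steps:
G(I) = 41 + I
-3771 - G(1/(9 - 26)) = -3771 - (41 + 1/(9 - 26)) = -3771 - (41 + 1/(-17)) = -3771 - (41 - 1/17) = -3771 - 1*696/17 = -3771 - 696/17 = -64803/17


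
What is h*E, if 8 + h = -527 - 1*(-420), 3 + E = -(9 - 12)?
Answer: 0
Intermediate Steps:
E = 0 (E = -3 - (9 - 12) = -3 - 1*(-3) = -3 + 3 = 0)
h = -115 (h = -8 + (-527 - 1*(-420)) = -8 + (-527 + 420) = -8 - 107 = -115)
h*E = -115*0 = 0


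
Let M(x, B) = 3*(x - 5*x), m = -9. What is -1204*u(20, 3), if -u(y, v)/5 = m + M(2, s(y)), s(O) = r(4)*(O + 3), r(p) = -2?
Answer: -198660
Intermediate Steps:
s(O) = -6 - 2*O (s(O) = -2*(O + 3) = -2*(3 + O) = -6 - 2*O)
M(x, B) = -12*x (M(x, B) = 3*(-4*x) = -12*x)
u(y, v) = 165 (u(y, v) = -5*(-9 - 12*2) = -5*(-9 - 24) = -5*(-33) = 165)
-1204*u(20, 3) = -1204*165 = -198660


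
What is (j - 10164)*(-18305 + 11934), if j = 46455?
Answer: -231209961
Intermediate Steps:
(j - 10164)*(-18305 + 11934) = (46455 - 10164)*(-18305 + 11934) = 36291*(-6371) = -231209961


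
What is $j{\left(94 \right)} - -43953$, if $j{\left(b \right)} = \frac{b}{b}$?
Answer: $43954$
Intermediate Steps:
$j{\left(b \right)} = 1$
$j{\left(94 \right)} - -43953 = 1 - -43953 = 1 + 43953 = 43954$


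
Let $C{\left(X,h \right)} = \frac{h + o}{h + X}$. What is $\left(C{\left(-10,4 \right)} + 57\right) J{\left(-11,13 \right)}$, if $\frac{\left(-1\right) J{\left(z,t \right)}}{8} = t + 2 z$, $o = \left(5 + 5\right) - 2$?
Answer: $3960$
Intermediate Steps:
$o = 8$ ($o = 10 - 2 = 8$)
$J{\left(z,t \right)} = - 16 z - 8 t$ ($J{\left(z,t \right)} = - 8 \left(t + 2 z\right) = - 16 z - 8 t$)
$C{\left(X,h \right)} = \frac{8 + h}{X + h}$ ($C{\left(X,h \right)} = \frac{h + 8}{h + X} = \frac{8 + h}{X + h}$)
$\left(C{\left(-10,4 \right)} + 57\right) J{\left(-11,13 \right)} = \left(\frac{8 + 4}{-10 + 4} + 57\right) \left(\left(-16\right) \left(-11\right) - 104\right) = \left(\frac{1}{-6} \cdot 12 + 57\right) \left(176 - 104\right) = \left(\left(- \frac{1}{6}\right) 12 + 57\right) 72 = \left(-2 + 57\right) 72 = 55 \cdot 72 = 3960$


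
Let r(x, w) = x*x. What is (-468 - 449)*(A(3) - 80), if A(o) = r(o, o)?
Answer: 65107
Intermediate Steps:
r(x, w) = x²
A(o) = o²
(-468 - 449)*(A(3) - 80) = (-468 - 449)*(3² - 80) = -917*(9 - 80) = -917*(-71) = 65107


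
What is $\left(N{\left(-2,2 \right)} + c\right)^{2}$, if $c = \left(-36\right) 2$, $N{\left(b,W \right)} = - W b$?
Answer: $4624$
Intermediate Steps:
$N{\left(b,W \right)} = - W b$
$c = -72$
$\left(N{\left(-2,2 \right)} + c\right)^{2} = \left(\left(-1\right) 2 \left(-2\right) - 72\right)^{2} = \left(4 - 72\right)^{2} = \left(-68\right)^{2} = 4624$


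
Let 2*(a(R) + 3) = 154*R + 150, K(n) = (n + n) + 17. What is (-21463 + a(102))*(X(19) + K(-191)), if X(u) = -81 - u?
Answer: 6294705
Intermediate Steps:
K(n) = 17 + 2*n (K(n) = 2*n + 17 = 17 + 2*n)
a(R) = 72 + 77*R (a(R) = -3 + (154*R + 150)/2 = -3 + (150 + 154*R)/2 = -3 + (75 + 77*R) = 72 + 77*R)
(-21463 + a(102))*(X(19) + K(-191)) = (-21463 + (72 + 77*102))*((-81 - 1*19) + (17 + 2*(-191))) = (-21463 + (72 + 7854))*((-81 - 19) + (17 - 382)) = (-21463 + 7926)*(-100 - 365) = -13537*(-465) = 6294705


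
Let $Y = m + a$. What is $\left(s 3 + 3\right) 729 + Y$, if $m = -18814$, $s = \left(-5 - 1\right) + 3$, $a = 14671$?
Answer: $-8517$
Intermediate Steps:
$s = -3$ ($s = -6 + 3 = -3$)
$Y = -4143$ ($Y = -18814 + 14671 = -4143$)
$\left(s 3 + 3\right) 729 + Y = \left(\left(-3\right) 3 + 3\right) 729 - 4143 = \left(-9 + 3\right) 729 - 4143 = \left(-6\right) 729 - 4143 = -4374 - 4143 = -8517$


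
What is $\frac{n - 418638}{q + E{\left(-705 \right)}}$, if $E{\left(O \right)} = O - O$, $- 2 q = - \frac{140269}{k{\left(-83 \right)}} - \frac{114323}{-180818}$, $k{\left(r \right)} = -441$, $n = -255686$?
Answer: $\frac{9776562438384}{2310325135} \approx 4231.7$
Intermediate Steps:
$q = - \frac{2310325135}{14498316}$ ($q = - \frac{- \frac{140269}{-441} - \frac{114323}{-180818}}{2} = - \frac{\left(-140269\right) \left(- \frac{1}{441}\right) - - \frac{10393}{16438}}{2} = - \frac{\frac{140269}{441} + \frac{10393}{16438}}{2} = \left(- \frac{1}{2}\right) \frac{2310325135}{7249158} = - \frac{2310325135}{14498316} \approx -159.35$)
$E{\left(O \right)} = 0$
$\frac{n - 418638}{q + E{\left(-705 \right)}} = \frac{-255686 - 418638}{- \frac{2310325135}{14498316} + 0} = - \frac{674324}{- \frac{2310325135}{14498316}} = \left(-674324\right) \left(- \frac{14498316}{2310325135}\right) = \frac{9776562438384}{2310325135}$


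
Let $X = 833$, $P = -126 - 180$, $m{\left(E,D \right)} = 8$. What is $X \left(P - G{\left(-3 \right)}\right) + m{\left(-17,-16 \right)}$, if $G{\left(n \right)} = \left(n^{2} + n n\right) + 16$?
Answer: $-283212$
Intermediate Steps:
$P = -306$
$G{\left(n \right)} = 16 + 2 n^{2}$ ($G{\left(n \right)} = \left(n^{2} + n^{2}\right) + 16 = 2 n^{2} + 16 = 16 + 2 n^{2}$)
$X \left(P - G{\left(-3 \right)}\right) + m{\left(-17,-16 \right)} = 833 \left(-306 - \left(16 + 2 \left(-3\right)^{2}\right)\right) + 8 = 833 \left(-306 - \left(16 + 2 \cdot 9\right)\right) + 8 = 833 \left(-306 - \left(16 + 18\right)\right) + 8 = 833 \left(-306 - 34\right) + 8 = 833 \left(-340\right) + 8 = -283220 + 8 = -283212$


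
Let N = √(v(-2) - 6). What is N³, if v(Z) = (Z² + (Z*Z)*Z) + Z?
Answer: -24*I*√3 ≈ -41.569*I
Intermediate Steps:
v(Z) = Z + Z² + Z³ (v(Z) = (Z² + Z²*Z) + Z = (Z² + Z³) + Z = Z + Z² + Z³)
N = 2*I*√3 (N = √(-2*(1 - 2 + (-2)²) - 6) = √(-2*(1 - 2 + 4) - 6) = √(-2*3 - 6) = √(-6 - 6) = √(-12) = 2*I*√3 ≈ 3.4641*I)
N³ = (2*I*√3)³ = -24*I*√3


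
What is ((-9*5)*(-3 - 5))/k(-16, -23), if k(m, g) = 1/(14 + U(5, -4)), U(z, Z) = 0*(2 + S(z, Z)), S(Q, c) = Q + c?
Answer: 5040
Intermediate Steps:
U(z, Z) = 0 (U(z, Z) = 0*(2 + (z + Z)) = 0*(2 + (Z + z)) = 0*(2 + Z + z) = 0)
k(m, g) = 1/14 (k(m, g) = 1/(14 + 0) = 1/14)
((-9*5)*(-3 - 5))/k(-16, -23) = ((-9*5)*(-3 - 5))/(1/14) = -45*(-8)*14 = 360*14 = 5040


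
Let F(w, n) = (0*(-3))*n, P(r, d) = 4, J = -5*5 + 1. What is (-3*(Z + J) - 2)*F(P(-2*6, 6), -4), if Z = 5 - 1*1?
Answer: 0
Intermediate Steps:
J = -24 (J = -25 + 1 = -24)
Z = 4 (Z = 5 - 1 = 4)
F(w, n) = 0 (F(w, n) = 0*n = 0)
(-3*(Z + J) - 2)*F(P(-2*6, 6), -4) = (-3*(4 - 24) - 2)*0 = (-3*(-20) - 2)*0 = (60 - 2)*0 = 58*0 = 0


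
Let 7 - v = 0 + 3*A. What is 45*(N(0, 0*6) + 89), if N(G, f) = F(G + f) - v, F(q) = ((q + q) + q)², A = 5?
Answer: 4365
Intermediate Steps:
v = -8 (v = 7 - (0 + 3*5) = 7 - (0 + 15) = 7 - 1*15 = 7 - 15 = -8)
F(q) = 9*q² (F(q) = (2*q + q)² = (3*q)² = 9*q²)
N(G, f) = 8 + 9*(G + f)² (N(G, f) = 9*(G + f)² - 1*(-8) = 9*(G + f)² + 8 = 8 + 9*(G + f)²)
45*(N(0, 0*6) + 89) = 45*((8 + 9*(0 + 0*6)²) + 89) = 45*((8 + 9*(0 + 0)²) + 89) = 45*((8 + 9*0²) + 89) = 45*((8 + 9*0) + 89) = 45*((8 + 0) + 89) = 45*(8 + 89) = 45*97 = 4365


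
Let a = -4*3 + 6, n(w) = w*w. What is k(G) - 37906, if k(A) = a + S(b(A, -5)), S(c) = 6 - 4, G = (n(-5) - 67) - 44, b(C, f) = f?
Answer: -37910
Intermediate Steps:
n(w) = w²
G = -86 (G = ((-5)² - 67) - 44 = (25 - 67) - 44 = -42 - 44 = -86)
a = -6 (a = -12 + 6 = -6)
S(c) = 2
k(A) = -4 (k(A) = -6 + 2 = -4)
k(G) - 37906 = -4 - 37906 = -37910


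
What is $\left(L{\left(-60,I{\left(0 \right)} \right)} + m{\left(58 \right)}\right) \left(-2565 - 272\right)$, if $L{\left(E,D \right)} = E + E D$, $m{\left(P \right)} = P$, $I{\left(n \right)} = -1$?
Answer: $-164546$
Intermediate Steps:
$L{\left(E,D \right)} = E + D E$
$\left(L{\left(-60,I{\left(0 \right)} \right)} + m{\left(58 \right)}\right) \left(-2565 - 272\right) = \left(- 60 \left(1 - 1\right) + 58\right) \left(-2565 - 272\right) = \left(\left(-60\right) 0 + 58\right) \left(-2837\right) = \left(0 + 58\right) \left(-2837\right) = 58 \left(-2837\right) = -164546$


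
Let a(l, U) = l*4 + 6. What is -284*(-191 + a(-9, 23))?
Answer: 62764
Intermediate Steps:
a(l, U) = 6 + 4*l (a(l, U) = 4*l + 6 = 6 + 4*l)
-284*(-191 + a(-9, 23)) = -284*(-191 + (6 + 4*(-9))) = -284*(-191 + (6 - 36)) = -284*(-191 - 30) = -284*(-221) = 62764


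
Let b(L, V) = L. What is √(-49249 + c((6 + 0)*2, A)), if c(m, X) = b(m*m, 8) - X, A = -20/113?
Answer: I*√627019485/113 ≈ 221.6*I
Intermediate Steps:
A = -20/113 (A = -20*1/113 = -20/113 ≈ -0.17699)
c(m, X) = m² - X (c(m, X) = m*m - X = m² - X)
√(-49249 + c((6 + 0)*2, A)) = √(-49249 + (((6 + 0)*2)² - 1*(-20/113))) = √(-49249 + ((6*2)² + 20/113)) = √(-49249 + (12² + 20/113)) = √(-49249 + (144 + 20/113)) = √(-49249 + 16292/113) = √(-5548845/113) = I*√627019485/113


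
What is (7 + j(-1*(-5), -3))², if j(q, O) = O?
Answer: 16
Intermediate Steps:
(7 + j(-1*(-5), -3))² = (7 - 3)² = 4² = 16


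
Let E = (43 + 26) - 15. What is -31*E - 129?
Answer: -1803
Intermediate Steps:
E = 54 (E = 69 - 15 = 54)
-31*E - 129 = -31*54 - 129 = -1674 - 129 = -1803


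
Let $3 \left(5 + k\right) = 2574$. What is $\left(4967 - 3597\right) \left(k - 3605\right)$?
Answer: $-3770240$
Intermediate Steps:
$k = 853$ ($k = -5 + \frac{1}{3} \cdot 2574 = -5 + 858 = 853$)
$\left(4967 - 3597\right) \left(k - 3605\right) = \left(4967 - 3597\right) \left(853 - 3605\right) = 1370 \left(-2752\right) = -3770240$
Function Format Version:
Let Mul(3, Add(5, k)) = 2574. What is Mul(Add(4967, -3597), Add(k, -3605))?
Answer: -3770240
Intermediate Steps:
k = 853 (k = Add(-5, Mul(Rational(1, 3), 2574)) = Add(-5, 858) = 853)
Mul(Add(4967, -3597), Add(k, -3605)) = Mul(Add(4967, -3597), Add(853, -3605)) = Mul(1370, -2752) = -3770240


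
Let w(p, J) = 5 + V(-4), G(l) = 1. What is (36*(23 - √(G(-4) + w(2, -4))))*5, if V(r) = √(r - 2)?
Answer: 4140 - 180*√(6 + I*√6) ≈ 3690.3 - 88.25*I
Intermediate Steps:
V(r) = √(-2 + r)
w(p, J) = 5 + I*√6 (w(p, J) = 5 + √(-2 - 4) = 5 + √(-6) = 5 + I*√6)
(36*(23 - √(G(-4) + w(2, -4))))*5 = (36*(23 - √(1 + (5 + I*√6))))*5 = (36*(23 - √(6 + I*√6)))*5 = (828 - 36*√(6 + I*√6))*5 = 4140 - 180*√(6 + I*√6)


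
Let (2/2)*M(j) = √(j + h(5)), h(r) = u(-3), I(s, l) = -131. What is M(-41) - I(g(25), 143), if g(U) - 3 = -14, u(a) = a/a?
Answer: 131 + 2*I*√10 ≈ 131.0 + 6.3246*I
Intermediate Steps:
u(a) = 1
g(U) = -11 (g(U) = 3 - 14 = -11)
h(r) = 1
M(j) = √(1 + j) (M(j) = √(j + 1) = √(1 + j))
M(-41) - I(g(25), 143) = √(1 - 41) - 1*(-131) = √(-40) + 131 = 2*I*√10 + 131 = 131 + 2*I*√10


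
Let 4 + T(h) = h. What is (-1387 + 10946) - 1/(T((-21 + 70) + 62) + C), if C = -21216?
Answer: 201780932/21109 ≈ 9559.0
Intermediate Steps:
T(h) = -4 + h
(-1387 + 10946) - 1/(T((-21 + 70) + 62) + C) = (-1387 + 10946) - 1/((-4 + ((-21 + 70) + 62)) - 21216) = 9559 - 1/((-4 + (49 + 62)) - 21216) = 9559 - 1/((-4 + 111) - 21216) = 9559 - 1/(107 - 21216) = 9559 - 1/(-21109) = 9559 - 1*(-1/21109) = 9559 + 1/21109 = 201780932/21109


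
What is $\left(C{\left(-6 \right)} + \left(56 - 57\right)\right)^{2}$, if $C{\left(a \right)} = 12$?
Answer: $121$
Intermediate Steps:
$\left(C{\left(-6 \right)} + \left(56 - 57\right)\right)^{2} = \left(12 + \left(56 - 57\right)\right)^{2} = \left(12 - 1\right)^{2} = 11^{2} = 121$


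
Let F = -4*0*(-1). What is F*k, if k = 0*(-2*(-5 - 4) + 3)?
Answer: 0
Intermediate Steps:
k = 0 (k = 0*(-2*(-9) + 3) = 0*(18 + 3) = 0*21 = 0)
F = 0 (F = 0*(-1) = 0)
F*k = 0*0 = 0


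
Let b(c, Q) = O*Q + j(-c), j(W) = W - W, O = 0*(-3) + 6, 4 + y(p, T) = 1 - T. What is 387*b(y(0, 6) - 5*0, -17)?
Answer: -39474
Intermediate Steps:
y(p, T) = -3 - T (y(p, T) = -4 + (1 - T) = -3 - T)
O = 6 (O = 0 + 6 = 6)
j(W) = 0
b(c, Q) = 6*Q (b(c, Q) = 6*Q + 0 = 6*Q)
387*b(y(0, 6) - 5*0, -17) = 387*(6*(-17)) = 387*(-102) = -39474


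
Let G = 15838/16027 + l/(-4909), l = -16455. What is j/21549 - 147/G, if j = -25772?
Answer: -36860623448939/1051200322689 ≈ -35.065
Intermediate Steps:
G = 341473027/78676543 (G = 15838/16027 - 16455/(-4909) = 15838*(1/16027) - 16455*(-1/4909) = 15838/16027 + 16455/4909 = 341473027/78676543 ≈ 4.3402)
j/21549 - 147/G = -25772/21549 - 147/341473027/78676543 = -25772*1/21549 - 147*78676543/341473027 = -25772/21549 - 1652207403/48781861 = -36860623448939/1051200322689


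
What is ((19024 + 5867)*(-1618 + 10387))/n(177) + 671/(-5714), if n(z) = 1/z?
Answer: 220752645717991/5714 ≈ 3.8634e+10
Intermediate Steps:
((19024 + 5867)*(-1618 + 10387))/n(177) + 671/(-5714) = ((19024 + 5867)*(-1618 + 10387))/(1/177) + 671/(-5714) = (24891*8769)/(1/177) + 671*(-1/5714) = 218269179*177 - 671/5714 = 38633644683 - 671/5714 = 220752645717991/5714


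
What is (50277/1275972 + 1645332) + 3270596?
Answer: 2090862177431/425324 ≈ 4.9159e+6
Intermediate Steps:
(50277/1275972 + 1645332) + 3270596 = (50277*(1/1275972) + 1645332) + 3270596 = (16759/425324 + 1645332) + 3270596 = 699799204327/425324 + 3270596 = 2090862177431/425324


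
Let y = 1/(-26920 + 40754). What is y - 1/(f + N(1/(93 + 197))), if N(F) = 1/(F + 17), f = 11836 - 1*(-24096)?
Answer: 27241382/612780426247 ≈ 4.4455e-5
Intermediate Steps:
f = 35932 (f = 11836 + 24096 = 35932)
N(F) = 1/(17 + F)
y = 1/13834 ≈ 7.2286e-5
y - 1/(f + N(1/(93 + 197))) = 1/13834 - 1/(35932 + 1/(17 + 1/(93 + 197))) = 1/13834 - 1/(35932 + 1/(17 + 1/290)) = 1/13834 - 1/(35932 + 1/(4931/290)) = 1/13834 - 1/(35932 + 290/4931) = 1/13834 - 1/177180982/4931 = 1/13834 - 1*4931/177180982 = 1/13834 - 4931/177180982 = 27241382/612780426247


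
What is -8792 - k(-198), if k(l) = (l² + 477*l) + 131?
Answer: 46319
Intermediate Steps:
k(l) = 131 + l² + 477*l
-8792 - k(-198) = -8792 - (131 + (-198)² + 477*(-198)) = -8792 - (131 + 39204 - 94446) = -8792 - 1*(-55111) = -8792 + 55111 = 46319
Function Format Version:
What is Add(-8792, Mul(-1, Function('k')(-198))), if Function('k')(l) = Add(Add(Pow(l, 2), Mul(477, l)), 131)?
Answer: 46319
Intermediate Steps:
Function('k')(l) = Add(131, Pow(l, 2), Mul(477, l))
Add(-8792, Mul(-1, Function('k')(-198))) = Add(-8792, Mul(-1, Add(131, Pow(-198, 2), Mul(477, -198)))) = Add(-8792, Mul(-1, Add(131, 39204, -94446))) = Add(-8792, Mul(-1, -55111)) = Add(-8792, 55111) = 46319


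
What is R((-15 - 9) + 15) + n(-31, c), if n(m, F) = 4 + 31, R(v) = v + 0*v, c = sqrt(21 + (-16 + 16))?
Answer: 26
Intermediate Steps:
c = sqrt(21) (c = sqrt(21 + 0) = sqrt(21) ≈ 4.5826)
R(v) = v (R(v) = v + 0 = v)
n(m, F) = 35
R((-15 - 9) + 15) + n(-31, c) = ((-15 - 9) + 15) + 35 = (-24 + 15) + 35 = -9 + 35 = 26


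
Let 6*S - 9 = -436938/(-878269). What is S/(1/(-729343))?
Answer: -2027903932379/1756538 ≈ -1.1545e+6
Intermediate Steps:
S = 2780453/1756538 (S = 3/2 + (-436938/(-878269))/6 = 3/2 + (-436938*(-1/878269))/6 = 3/2 + (⅙)*(436938/878269) = 3/2 + 72823/878269 = 2780453/1756538 ≈ 1.5829)
S/(1/(-729343)) = 2780453/(1756538*(1/(-729343))) = 2780453/(1756538*(-1/729343)) = (2780453/1756538)*(-729343) = -2027903932379/1756538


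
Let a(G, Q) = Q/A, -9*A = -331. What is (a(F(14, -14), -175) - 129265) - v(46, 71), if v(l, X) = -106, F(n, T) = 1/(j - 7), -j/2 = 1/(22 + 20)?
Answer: -42753204/331 ≈ -1.2916e+5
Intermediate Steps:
A = 331/9 (A = -⅑*(-331) = 331/9 ≈ 36.778)
j = -1/21 (j = -2/(22 + 20) = -2/42 = -2*1/42 = -1/21 ≈ -0.047619)
F(n, T) = -21/148 (F(n, T) = 1/(-1/21 - 7) = 1/(-148/21) = -21/148)
a(G, Q) = 9*Q/331 (a(G, Q) = Q/(331/9) = Q*(9/331) = 9*Q/331)
(a(F(14, -14), -175) - 129265) - v(46, 71) = ((9/331)*(-175) - 129265) - 1*(-106) = (-1575/331 - 129265) + 106 = -42788290/331 + 106 = -42753204/331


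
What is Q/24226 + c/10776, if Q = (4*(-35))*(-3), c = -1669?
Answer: -17953637/130529688 ≈ -0.13754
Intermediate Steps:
Q = 420 (Q = -140*(-3) = 420)
Q/24226 + c/10776 = 420/24226 - 1669/10776 = 420*(1/24226) - 1669*1/10776 = 210/12113 - 1669/10776 = -17953637/130529688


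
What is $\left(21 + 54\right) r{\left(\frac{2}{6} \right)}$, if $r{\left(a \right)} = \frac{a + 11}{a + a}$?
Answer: $1275$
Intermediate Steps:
$r{\left(a \right)} = \frac{11 + a}{2 a}$
$\left(21 + 54\right) r{\left(\frac{2}{6} \right)} = \left(21 + 54\right) \frac{11 + \frac{2}{6}}{2 \cdot \frac{2}{6}} = 75 \frac{11 + 2 \cdot \frac{1}{6}}{2 \cdot 2 \cdot \frac{1}{6}} = 75 \frac{\frac{1}{\frac{1}{3}} \left(11 + \frac{1}{3}\right)}{2} = 75 \cdot \frac{1}{2} \cdot 3 \cdot \frac{34}{3} = 75 \cdot 17 = 1275$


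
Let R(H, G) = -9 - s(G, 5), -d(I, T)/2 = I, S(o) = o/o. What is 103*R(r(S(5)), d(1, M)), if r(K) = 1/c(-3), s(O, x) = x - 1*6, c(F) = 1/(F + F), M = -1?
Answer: -824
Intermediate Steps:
S(o) = 1
c(F) = 1/(2*F)
d(I, T) = -2*I
s(O, x) = -6 + x (s(O, x) = x - 6 = -6 + x)
r(K) = -6 (r(K) = 1/((½)/(-3)) = 1/((½)*(-⅓)) = 1/(-⅙) = -6)
R(H, G) = -8 (R(H, G) = -9 - (-6 + 5) = -9 - 1*(-1) = -9 + 1 = -8)
103*R(r(S(5)), d(1, M)) = 103*(-8) = -824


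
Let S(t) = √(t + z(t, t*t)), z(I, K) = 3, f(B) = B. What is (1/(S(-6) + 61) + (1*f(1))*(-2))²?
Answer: (-14629*I + 484*√3)/(2*(-1859*I + 61*√3)) ≈ 3.9347 + 0.0018452*I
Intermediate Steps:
S(t) = √(3 + t) (S(t) = √(t + 3) = √(3 + t))
(1/(S(-6) + 61) + (1*f(1))*(-2))² = (1/(√(3 - 6) + 61) + (1*1)*(-2))² = (1/(√(-3) + 61) + 1*(-2))² = (1/(I*√3 + 61) - 2)² = (1/(61 + I*√3) - 2)² = (-2 + 1/(61 + I*√3))²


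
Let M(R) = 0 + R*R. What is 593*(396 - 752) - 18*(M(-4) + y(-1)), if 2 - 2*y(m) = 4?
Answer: -211378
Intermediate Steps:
y(m) = -1 (y(m) = 1 - 1/2*4 = 1 - 2 = -1)
M(R) = R**2 (M(R) = 0 + R**2 = R**2)
593*(396 - 752) - 18*(M(-4) + y(-1)) = 593*(396 - 752) - 18*((-4)**2 - 1) = 593*(-356) - 18*(16 - 1) = -211108 - 18*15 = -211108 - 270 = -211378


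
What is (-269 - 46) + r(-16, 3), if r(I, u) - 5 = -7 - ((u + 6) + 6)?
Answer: -332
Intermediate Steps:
r(I, u) = -14 - u (r(I, u) = 5 + (-7 - ((u + 6) + 6)) = 5 + (-7 - ((6 + u) + 6)) = 5 + (-7 - (12 + u)) = 5 + (-7 + (-12 - u)) = 5 + (-19 - u) = -14 - u)
(-269 - 46) + r(-16, 3) = (-269 - 46) + (-14 - 1*3) = -315 + (-14 - 3) = -315 - 17 = -332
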